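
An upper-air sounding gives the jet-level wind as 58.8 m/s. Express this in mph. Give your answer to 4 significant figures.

1 m/s = 2.23694 mph, so 58.8 × 2.23694 = 131.5 mph.

131.5 mph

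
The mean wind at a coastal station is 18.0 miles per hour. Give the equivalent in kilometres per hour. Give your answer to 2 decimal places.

1 mph = 1.60934 km/h, so 18.0 × 1.60934 = 28.97 km/h.

28.97 km/h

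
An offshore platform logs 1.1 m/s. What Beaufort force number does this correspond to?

1.1 m/s lies in the Beaufort 1 band (light air, 0.3–1.5 m/s).

Beaufort force 1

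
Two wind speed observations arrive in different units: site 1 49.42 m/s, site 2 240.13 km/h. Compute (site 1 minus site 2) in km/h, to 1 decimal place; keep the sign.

site 1: 49.42 m/s = 177.912 km/h.
Difference: 177.912 − 240.130 = -62.2 km/h.

-62.2 km/h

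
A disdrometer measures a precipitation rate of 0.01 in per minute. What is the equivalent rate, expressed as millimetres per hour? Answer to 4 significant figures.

0.01 in/minute × 25.4 mm/in × 60 minute/hour = 15.24 mm/hour.

15.24 mm/hour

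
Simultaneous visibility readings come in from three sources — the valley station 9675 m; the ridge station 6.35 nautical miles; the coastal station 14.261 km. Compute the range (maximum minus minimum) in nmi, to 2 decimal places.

the valley station: 9675 m = 5.2241 nmi.
the coastal station: 14.261 km = 7.7003 nmi.
Spread: 7.7003 − 5.2241 = 2.48 nmi.

2.48 nmi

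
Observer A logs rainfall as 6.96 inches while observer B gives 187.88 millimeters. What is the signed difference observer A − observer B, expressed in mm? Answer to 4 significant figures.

-11.10 mm

observer A: 6.96 in = 176.7840 mm.
Difference: 176.7840 − 187.8800 = -11.10 mm.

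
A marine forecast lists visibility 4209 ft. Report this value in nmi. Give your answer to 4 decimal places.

1 ft = 0.000164579 nmi, so 4209 × 0.000164579 = 0.6927 nmi.

0.6927 nmi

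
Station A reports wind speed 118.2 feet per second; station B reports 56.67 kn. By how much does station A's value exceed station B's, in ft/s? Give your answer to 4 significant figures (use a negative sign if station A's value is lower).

station B: 56.67 kt = 95.6482 ft/s.
Difference: 118.2000 − 95.6482 = 22.55 ft/s.

22.55 ft/s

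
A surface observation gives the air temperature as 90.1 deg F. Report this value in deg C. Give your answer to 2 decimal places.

°C = (°F − 32) × 5/9 = (90.1 − 32) / 1.8 = 32.28 °C.

32.28 °C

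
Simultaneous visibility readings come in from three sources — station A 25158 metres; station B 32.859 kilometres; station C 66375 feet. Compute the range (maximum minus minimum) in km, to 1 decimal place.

12.6 km

station A: 25158 m = 25.158 km.
station C: 66375 ft = 20.231 km.
Spread: 32.859 − 20.231 = 12.6 km.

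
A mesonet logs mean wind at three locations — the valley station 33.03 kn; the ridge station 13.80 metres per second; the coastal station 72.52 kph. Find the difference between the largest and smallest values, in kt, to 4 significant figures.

12.33 kt

the ridge station: 13.80 m/s = 26.8251 kt.
the coastal station: 72.52 km/h = 39.1577 kt.
Spread: 39.1577 − 26.8251 = 12.33 kt.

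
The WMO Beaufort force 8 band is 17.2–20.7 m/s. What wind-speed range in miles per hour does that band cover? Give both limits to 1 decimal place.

17.2–20.7 m/s × 2.237 = 38.5–46.3 mph.

38.5 to 46.3 mph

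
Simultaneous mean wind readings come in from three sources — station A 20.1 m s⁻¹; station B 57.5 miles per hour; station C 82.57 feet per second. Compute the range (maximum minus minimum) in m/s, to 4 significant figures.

station B: 57.5 mph = 25.70480 m/s.
station C: 82.57 ft/s = 25.16734 m/s.
Spread: 25.70480 − 20.10000 = 5.605 m/s.

5.605 m/s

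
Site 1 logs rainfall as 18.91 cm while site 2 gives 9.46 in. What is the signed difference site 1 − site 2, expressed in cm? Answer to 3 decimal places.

site 2: 9.46 in = 24.02840 cm.
Difference: 18.91000 − 24.02840 = -5.118 cm.

-5.118 cm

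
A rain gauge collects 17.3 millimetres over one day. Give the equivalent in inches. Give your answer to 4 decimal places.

0.6811 in

1 mm = 0.0393701 in, so 17.3 × 0.0393701 = 0.6811 in.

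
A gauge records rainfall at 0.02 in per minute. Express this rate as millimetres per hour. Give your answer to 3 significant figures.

30.5 mm/hour

0.02 in/minute × 25.4 mm/in × 60 minute/hour = 30.5 mm/hour.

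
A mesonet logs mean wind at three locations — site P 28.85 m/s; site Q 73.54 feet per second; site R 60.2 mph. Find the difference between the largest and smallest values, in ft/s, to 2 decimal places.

site P: 28.85 m/s = 94.6522 ft/s.
site R: 60.2 mph = 88.2933 ft/s.
Spread: 94.6522 − 73.5400 = 21.11 ft/s.

21.11 ft/s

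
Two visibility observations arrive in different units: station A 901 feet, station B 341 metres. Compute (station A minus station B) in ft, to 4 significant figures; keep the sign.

-217.8 ft

station B: 341 m = 1118.766 ft.
Difference: 901.000 − 1118.766 = -217.8 ft.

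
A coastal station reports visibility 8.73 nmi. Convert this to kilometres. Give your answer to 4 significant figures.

1 nmi = 1.852 km, so 8.73 × 1.852 = 16.17 km.

16.17 km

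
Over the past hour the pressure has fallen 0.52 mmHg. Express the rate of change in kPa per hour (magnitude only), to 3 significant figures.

0.0693 kPa per hour

0.52 mmHg / 1 h × 0.133322 kPa/mmHg = 0.0693 kPa/h.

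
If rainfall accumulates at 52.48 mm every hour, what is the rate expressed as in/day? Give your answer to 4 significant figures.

52.48 mm/hour × 0.0393701 in/mm × 24 hour/day = 49.59 in/day.

49.59 in/day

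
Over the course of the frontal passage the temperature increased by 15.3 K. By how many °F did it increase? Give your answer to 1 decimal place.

27.5 °F

A change of 1 °C equals a change of 1.8 °F: Δ°F = 15.3 × 1.8 = 27.5 °F.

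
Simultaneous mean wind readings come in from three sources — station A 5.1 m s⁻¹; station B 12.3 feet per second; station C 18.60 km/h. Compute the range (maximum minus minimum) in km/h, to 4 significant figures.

station A: 5.1 m/s = 18.36000 km/h.
station B: 12.3 ft/s = 13.49654 km/h.
Spread: 18.60000 − 13.49654 = 5.103 km/h.

5.103 km/h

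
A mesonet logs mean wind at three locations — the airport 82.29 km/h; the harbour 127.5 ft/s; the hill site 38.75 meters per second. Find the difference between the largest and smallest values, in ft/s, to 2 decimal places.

the airport: 82.29 km/h = 74.9945 ft/s.
the hill site: 38.75 m/s = 127.1325 ft/s.
Spread: 127.5000 − 74.9945 = 52.51 ft/s.

52.51 ft/s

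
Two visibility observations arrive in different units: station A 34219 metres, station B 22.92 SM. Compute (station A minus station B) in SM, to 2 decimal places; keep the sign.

-1.66 SM

station A: 34219 m = 21.2627 SM.
Difference: 21.2627 − 22.9200 = -1.66 SM.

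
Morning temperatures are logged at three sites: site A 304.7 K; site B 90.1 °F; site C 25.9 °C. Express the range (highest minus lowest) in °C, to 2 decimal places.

6.38 °C

site A: 304.7 K = 31.550 °C.
site B: 90.1 °F = 32.278 °C.
Spread: 32.278 − 25.900 = 6.378 °C.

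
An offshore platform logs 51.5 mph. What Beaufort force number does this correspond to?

51.5 mph = 23.0 m/s, which is Beaufort 9 (strong gale, 20.8–24.4 m/s).

Beaufort force 9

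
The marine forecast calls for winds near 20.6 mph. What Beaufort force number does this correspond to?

20.6 mph = 9.2 m/s, which is Beaufort 5 (fresh breeze, 8.0–10.7 m/s).

Beaufort force 5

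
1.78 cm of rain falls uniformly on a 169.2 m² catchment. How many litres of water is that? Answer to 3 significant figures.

3010 litres

Depth: 1.78 cm × 10 = 17.8 mm.
1 mm over 1 m² is 1 L, so volume = 17.8 × 169.2 = 3011.76 L ≈ 3010 L.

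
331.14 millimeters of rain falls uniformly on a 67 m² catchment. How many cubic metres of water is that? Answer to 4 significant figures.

22.19 cubic metres

1 mm over 1 m² is 1 L, so volume = 331.14 × 67 = 22186.38 L = 22.19 m³.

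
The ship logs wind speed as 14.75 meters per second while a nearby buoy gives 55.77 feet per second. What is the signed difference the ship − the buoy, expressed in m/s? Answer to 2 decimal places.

-2.25 m/s

the buoy: 55.77 ft/s = 16.9987 m/s.
Difference: 14.7500 − 16.9987 = -2.25 m/s.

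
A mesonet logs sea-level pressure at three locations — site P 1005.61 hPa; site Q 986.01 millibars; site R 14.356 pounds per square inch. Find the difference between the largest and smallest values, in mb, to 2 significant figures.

site P: 1005.61 hPa = 1005.61 mb.
site R: 14.356 psi = 989.81 mb.
Spread: 1005.61 − 986.01 = 20 mb.

20 mb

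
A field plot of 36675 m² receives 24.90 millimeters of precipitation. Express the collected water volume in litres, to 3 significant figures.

913000 litres

1 mm over 1 m² is 1 L, so volume = 24.9 × 36675 = 913207.5 L ≈ 913000 L.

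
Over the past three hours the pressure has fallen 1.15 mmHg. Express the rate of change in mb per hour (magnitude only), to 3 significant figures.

1.15 mmHg / 3 h × 1.33322 mb/mmHg = 0.511 mb/h.

0.511 mb per hour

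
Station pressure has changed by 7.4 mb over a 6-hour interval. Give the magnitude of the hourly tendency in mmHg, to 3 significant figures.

0.925 mmHg per hour

7.4 mb / 6 h × 0.750062 mmHg/mb = 0.925 mmHg/h.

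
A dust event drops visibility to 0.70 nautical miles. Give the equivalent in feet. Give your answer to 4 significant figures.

4253 ft

1 nmi = 6076.12 ft, so 0.70 × 6076.12 = 4253 ft.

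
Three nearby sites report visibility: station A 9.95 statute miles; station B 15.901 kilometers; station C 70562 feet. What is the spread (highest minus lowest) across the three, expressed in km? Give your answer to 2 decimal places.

5.61 km

station A: 9.95 SM = 16.0130 km.
station C: 70562 ft = 21.5073 km.
Spread: 21.5073 − 15.9010 = 5.61 km.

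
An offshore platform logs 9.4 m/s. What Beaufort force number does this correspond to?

Beaufort force 5

9.4 m/s lies in the Beaufort 5 band (fresh breeze, 8.0–10.7 m/s).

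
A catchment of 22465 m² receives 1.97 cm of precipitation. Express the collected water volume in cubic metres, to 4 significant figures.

442.6 cubic metres

Depth: 1.97 cm × 10 = 19.7 mm.
1 mm over 1 m² is 1 L, so volume = 19.7 × 22465 = 442560.5 L = 442.6 m³.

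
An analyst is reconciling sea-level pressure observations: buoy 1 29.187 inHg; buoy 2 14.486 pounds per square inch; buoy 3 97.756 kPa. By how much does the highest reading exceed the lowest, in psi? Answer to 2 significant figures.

0.31 psi

buoy 1: 29.187 inHg = 14.3353 psi.
buoy 3: 97.756 kPa = 14.1783 psi.
Spread: 14.4860 − 14.1783 = 0.31 psi.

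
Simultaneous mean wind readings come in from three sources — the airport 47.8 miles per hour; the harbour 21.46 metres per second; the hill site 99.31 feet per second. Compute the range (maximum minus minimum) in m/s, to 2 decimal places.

the airport: 47.8 mph = 21.3685 m/s.
the hill site: 99.31 ft/s = 30.2697 m/s.
Spread: 30.2697 − 21.3685 = 8.90 m/s.

8.90 m/s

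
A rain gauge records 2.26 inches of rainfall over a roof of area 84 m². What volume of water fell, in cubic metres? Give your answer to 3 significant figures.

4.82 cubic metres

Depth: 2.26 in × 25.4 = 57.404 mm.
1 mm over 1 m² is 1 L, so volume = 57.404 × 84 = 4821.936 L = 4.82 m³.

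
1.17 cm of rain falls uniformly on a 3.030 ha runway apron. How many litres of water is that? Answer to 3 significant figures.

Depth: 1.17 cm × 10 = 11.7 mm.
Area: 3.030 ha = 30300 m².
1 mm over 1 m² is 1 L, so volume = 11.7 × 30300 = 354510 L ≈ 355000 L.

355000 litres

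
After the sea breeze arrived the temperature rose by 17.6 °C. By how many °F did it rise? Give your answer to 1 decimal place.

For a temperature change the 32° offset cancels: Δ°F = 17.6 × 1.8 = 31.7 °F.

31.7 °F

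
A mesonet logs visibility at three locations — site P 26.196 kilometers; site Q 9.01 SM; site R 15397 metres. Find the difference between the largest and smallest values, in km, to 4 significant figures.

11.70 km

site Q: 9.01 SM = 14.5002 km.
site R: 15397 m = 15.3970 km.
Spread: 26.1960 − 14.5002 = 11.70 km.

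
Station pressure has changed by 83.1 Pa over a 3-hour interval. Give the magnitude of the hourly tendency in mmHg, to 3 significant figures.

0.208 mmHg per hour

83.1 Pa / 3 h × 0.00750062 mmHg/Pa = 0.208 mmHg/h.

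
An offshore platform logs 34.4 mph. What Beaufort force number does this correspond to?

34.4 mph = 15.4 m/s, which is Beaufort 7 (near gale, 13.9–17.1 m/s).

Beaufort force 7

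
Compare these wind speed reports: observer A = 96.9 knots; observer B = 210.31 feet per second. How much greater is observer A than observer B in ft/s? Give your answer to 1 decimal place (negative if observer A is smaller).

-46.8 ft/s

observer A: 96.9 kt = 163.549 ft/s.
Difference: 163.549 − 210.310 = -46.8 ft/s.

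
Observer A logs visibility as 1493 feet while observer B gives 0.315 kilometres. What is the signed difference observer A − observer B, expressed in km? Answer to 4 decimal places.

observer A: 1493 ft = 0.455066 km.
Difference: 0.455066 − 0.315000 = 0.1401 km.

0.1401 km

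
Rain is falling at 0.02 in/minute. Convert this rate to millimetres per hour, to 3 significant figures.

0.02 in/minute × 25.4 mm/in × 60 minute/hour = 30.5 mm/hour.

30.5 mm/hour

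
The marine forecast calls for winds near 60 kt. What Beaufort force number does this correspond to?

60 kt lies in the Beaufort 11 band (violent storm, 56–63 kt).

Beaufort force 11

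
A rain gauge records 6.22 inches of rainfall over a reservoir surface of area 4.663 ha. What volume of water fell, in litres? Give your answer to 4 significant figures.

Depth: 6.22 in × 25.4 = 157.988 mm.
Area: 4.663 ha = 46630 m².
1 mm over 1 m² is 1 L, so volume = 157.988 × 46630 = 7366980.4 L ≈ 7367000 L.

7367000 litres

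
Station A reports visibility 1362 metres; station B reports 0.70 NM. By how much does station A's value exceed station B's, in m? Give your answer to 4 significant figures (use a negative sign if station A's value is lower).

65.60 m

station B: 0.70 nmi = 1296.4000 m.
Difference: 1362.0000 − 1296.4000 = 65.60 m.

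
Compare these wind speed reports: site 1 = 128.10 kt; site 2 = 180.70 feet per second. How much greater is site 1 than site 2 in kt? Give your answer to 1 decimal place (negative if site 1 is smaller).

21.0 kt

site 2: 180.70 ft/s = 107.062 kt.
Difference: 128.100 − 107.062 = 21.0 kt.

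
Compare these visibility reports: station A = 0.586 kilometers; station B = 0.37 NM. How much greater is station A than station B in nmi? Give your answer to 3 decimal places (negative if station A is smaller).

station A: 0.586 km = 0.31641 nmi.
Difference: 0.31641 − 0.37000 = -0.054 nmi.

-0.054 nmi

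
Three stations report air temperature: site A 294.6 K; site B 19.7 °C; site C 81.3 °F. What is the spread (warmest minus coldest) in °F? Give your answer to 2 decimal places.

site A: 294.6 K = 21.450 °C.
site C: 81.3 °F = 27.389 °C.
Spread: 27.389 − 19.700 = 7.689 °C = 13.84 °F.

13.84 °F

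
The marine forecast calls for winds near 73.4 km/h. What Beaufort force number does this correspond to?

Beaufort force 8

73.4 km/h = 20.4 m/s, which is Beaufort 8 (gale, 17.2–20.7 m/s).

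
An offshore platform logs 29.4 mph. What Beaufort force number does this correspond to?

Beaufort force 6

29.4 mph = 13.1 m/s, which is Beaufort 6 (strong breeze, 10.8–13.8 m/s).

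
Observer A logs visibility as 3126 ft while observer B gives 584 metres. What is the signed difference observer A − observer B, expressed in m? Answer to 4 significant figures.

368.8 m

observer A: 3126 ft = 952.805 m.
Difference: 952.805 − 584.000 = 368.8 m.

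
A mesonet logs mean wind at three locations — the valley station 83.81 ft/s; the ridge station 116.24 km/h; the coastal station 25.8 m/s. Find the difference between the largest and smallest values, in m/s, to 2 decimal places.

6.74 m/s

the valley station: 83.81 ft/s = 25.5453 m/s.
the ridge station: 116.24 km/h = 32.2889 m/s.
Spread: 32.2889 − 25.5453 = 6.74 m/s.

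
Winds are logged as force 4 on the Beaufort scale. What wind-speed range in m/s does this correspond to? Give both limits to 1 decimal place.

Beaufort 4 (moderate breeze) spans 5.5–7.9 m/s.

5.5 to 7.9 m/s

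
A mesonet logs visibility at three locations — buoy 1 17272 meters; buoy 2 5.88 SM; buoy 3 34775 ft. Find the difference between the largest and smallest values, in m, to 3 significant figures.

buoy 2: 5.88 SM = 9462.94 m.
buoy 3: 34775 ft = 10599.42 m.
Spread: 17272.00 − 9462.94 = 7810 m.

7810 m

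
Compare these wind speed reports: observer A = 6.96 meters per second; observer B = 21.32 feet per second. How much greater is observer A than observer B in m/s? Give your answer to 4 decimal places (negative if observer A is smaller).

0.4617 m/s

observer B: 21.32 ft/s = 6.498336 m/s.
Difference: 6.960000 − 6.498336 = 0.4617 m/s.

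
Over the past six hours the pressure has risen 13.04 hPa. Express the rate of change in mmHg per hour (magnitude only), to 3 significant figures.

13.04 hPa / 6 h × 0.750062 mmHg/hPa = 1.63 mmHg/h.

1.63 mmHg per hour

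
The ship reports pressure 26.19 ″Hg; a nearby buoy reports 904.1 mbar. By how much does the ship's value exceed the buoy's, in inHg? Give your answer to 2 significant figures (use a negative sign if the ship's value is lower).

the buoy: 904.1 mb = 26.6981 inHg.
Difference: 26.1900 − 26.6981 = -0.51 inHg.

-0.51 inHg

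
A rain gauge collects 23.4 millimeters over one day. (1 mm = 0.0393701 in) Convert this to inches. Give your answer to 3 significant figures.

1 mm = 0.0393701 in, so 23.4 × 0.0393701 = 0.921 in.

0.921 in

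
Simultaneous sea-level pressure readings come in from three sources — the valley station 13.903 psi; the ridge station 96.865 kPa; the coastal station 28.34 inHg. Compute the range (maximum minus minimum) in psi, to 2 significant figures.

0.15 psi

the ridge station: 96.865 kPa = 14.0491 psi.
the coastal station: 28.34 inHg = 13.9193 psi.
Spread: 14.0491 − 13.9030 = 0.15 psi.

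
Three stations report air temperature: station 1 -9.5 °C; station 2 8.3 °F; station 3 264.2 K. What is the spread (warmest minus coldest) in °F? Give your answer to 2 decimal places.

7.59 °F

station 2: 8.3 °F = -13.167 °C.
station 3: 264.2 K = -8.950 °C.
Spread: (-8.950) − (-13.167) = 4.217 °C = 7.59 °F.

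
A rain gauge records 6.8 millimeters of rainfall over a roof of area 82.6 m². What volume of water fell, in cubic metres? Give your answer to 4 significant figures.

0.5617 cubic metres

1 mm over 1 m² is 1 L, so volume = 6.8 × 82.6 = 561.68 L = 0.5617 m³.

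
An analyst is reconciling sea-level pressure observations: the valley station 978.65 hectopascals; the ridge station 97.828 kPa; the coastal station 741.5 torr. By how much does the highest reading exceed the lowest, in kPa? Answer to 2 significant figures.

the valley station: 978.65 hPa = 97.865 kPa.
the coastal station: 741.5 mmHg = 98.859 kPa.
Spread: 98.859 − 97.828 = 1.0 kPa.

1.0 kPa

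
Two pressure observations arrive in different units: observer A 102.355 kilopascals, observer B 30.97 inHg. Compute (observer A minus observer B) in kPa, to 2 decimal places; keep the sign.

-2.52 kPa

observer B: 30.97 inHg = 104.8765 kPa.
Difference: 102.3550 − 104.8765 = -2.52 kPa.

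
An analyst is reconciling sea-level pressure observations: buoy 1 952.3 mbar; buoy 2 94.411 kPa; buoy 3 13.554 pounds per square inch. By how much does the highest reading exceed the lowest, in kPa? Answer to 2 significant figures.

buoy 1: 952.3 mb = 95.230 kPa.
buoy 3: 13.554 psi = 93.452 kPa.
Spread: 95.230 − 93.452 = 1.8 kPa.

1.8 kPa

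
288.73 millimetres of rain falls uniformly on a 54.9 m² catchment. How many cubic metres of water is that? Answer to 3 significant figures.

15.9 cubic metres

1 mm over 1 m² is 1 L, so volume = 288.73 × 54.9 = 15851.277 L = 15.9 m³.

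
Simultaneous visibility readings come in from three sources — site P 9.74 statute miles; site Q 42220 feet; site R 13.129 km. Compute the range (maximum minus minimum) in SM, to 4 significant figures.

1.744 SM

site Q: 42220 ft = 7.99621 SM.
site R: 13.129 km = 8.15798 SM.
Spread: 9.74000 − 7.99621 = 1.744 SM.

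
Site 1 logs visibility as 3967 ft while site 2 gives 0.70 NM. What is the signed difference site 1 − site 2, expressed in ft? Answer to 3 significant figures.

site 2: 0.70 nmi = 4253.28 ft.
Difference: 3967.00 − 4253.28 = -286 ft.

-286 ft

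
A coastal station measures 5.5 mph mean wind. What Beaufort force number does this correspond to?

Beaufort force 2

5.5 mph = 2.5 m/s, which is Beaufort 2 (light breeze, 1.6–3.3 m/s).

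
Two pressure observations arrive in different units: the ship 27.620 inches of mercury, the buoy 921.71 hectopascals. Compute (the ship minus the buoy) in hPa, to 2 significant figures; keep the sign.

the ship: 27.620 inHg = 935.32 hPa.
Difference: 935.32 − 921.71 = 14 hPa.

14 hPa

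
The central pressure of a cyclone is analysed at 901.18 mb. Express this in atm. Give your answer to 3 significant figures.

1 mb = 0.000986923 atm, so 901.18 × 0.000986923 = 0.889 atm.

0.889 atm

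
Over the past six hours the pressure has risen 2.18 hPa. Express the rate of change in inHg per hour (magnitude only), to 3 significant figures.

0.0107 inHg per hour

2.18 hPa / 6 h × 0.02953 inHg/hPa = 0.0107 inHg/h.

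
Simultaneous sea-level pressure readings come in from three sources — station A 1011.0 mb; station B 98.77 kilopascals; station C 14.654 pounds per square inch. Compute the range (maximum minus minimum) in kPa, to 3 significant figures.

2.33 kPa

station A: 1011.0 mb = 101.1000 kPa.
station C: 14.654 psi = 101.0358 kPa.
Spread: 101.1000 − 98.7700 = 2.33 kPa.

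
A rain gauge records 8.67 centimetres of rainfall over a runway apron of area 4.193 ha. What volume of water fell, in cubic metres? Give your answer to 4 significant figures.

Depth: 8.67 cm × 10 = 86.7 mm.
Area: 4.193 ha = 41930 m².
1 mm over 1 m² is 1 L, so volume = 86.7 × 41930 = 3635331 L = 3635 m³.

3635 cubic metres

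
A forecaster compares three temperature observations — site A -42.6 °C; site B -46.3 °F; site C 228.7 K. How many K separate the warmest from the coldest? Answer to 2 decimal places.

1.85 K

site B: -46.3 °F = -43.500 °C.
site C: 228.7 K = -44.450 °C.
Spread: (-42.600) − (-44.450) = 1.850 °C.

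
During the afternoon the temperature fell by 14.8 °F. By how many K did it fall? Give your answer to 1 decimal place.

Converting a difference, only the 9/5 scale factor applies: ΔK = 14.8 × 0.5556 = 8.2 K.

8.2 K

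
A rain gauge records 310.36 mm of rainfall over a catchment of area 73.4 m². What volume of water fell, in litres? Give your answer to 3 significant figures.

1 mm over 1 m² is 1 L, so volume = 310.36 × 73.4 = 22780.424 L ≈ 22800 L.

22800 litres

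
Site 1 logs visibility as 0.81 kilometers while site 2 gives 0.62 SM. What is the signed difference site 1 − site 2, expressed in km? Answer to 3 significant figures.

site 2: 0.62 SM = 0.99779 km.
Difference: 0.81000 − 0.99779 = -0.188 km.

-0.188 km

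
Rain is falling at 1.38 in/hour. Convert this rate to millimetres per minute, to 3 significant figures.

0.584 mm/minute

1.38 in/hour × 25.4 mm/in × 0.0166667 hour/minute = 0.584 mm/minute.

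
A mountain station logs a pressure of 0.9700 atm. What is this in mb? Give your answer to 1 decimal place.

1 atm = 1013.25 mb, so 0.9700 × 1013.25 = 982.9 mb.

982.9 mb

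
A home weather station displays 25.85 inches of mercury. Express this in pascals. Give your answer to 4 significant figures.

1 inHg = 3386.39 Pa, so 25.85 × 3386.39 = 87540 Pa.

87540 Pa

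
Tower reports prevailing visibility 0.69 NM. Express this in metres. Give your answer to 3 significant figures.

1 nmi = 1852 m, so 0.69 × 1852 = 1280 m.

1280 m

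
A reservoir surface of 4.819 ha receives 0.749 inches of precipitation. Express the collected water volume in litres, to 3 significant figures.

917000 litres

Depth: 0.749 in × 25.4 = 19.0246 mm.
Area: 4.819 ha = 48190 m².
1 mm over 1 m² is 1 L, so volume = 19.0246 × 48190 = 916795.47 L ≈ 917000 L.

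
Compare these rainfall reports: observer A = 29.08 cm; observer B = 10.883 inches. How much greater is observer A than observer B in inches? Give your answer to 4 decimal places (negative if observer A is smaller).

0.5658 in

observer A: 29.08 cm = 11.448819 in.
Difference: 11.448819 − 10.883000 = 0.5658 in.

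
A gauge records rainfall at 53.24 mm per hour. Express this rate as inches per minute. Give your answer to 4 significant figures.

0.03493 in/minute

53.24 mm/hour × 0.0393701 in/mm × 0.0166667 hour/minute = 0.03493 in/minute.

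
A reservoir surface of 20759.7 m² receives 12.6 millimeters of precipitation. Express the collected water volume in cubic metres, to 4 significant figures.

1 mm over 1 m² is 1 L, so volume = 12.6 × 20759.7 = 261572.22 L = 261.6 m³.

261.6 cubic metres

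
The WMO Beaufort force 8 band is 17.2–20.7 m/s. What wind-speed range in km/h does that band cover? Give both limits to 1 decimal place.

61.9 to 74.5 km/h

17.2–20.7 m/s × 3.6 = 61.9–74.5 km/h.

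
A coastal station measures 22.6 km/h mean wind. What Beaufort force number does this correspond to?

Beaufort force 4

22.6 km/h = 6.3 m/s, which is Beaufort 4 (moderate breeze, 5.5–7.9 m/s).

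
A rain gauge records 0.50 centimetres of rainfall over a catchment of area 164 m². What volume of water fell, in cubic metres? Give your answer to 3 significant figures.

Depth: 0.50 cm × 10 = 5 mm.
1 mm over 1 m² is 1 L, so volume = 5 × 164 = 820 L = 0.820 m³.

0.820 cubic metres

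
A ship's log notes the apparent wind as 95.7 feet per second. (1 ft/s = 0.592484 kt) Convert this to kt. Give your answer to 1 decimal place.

1 ft/s = 0.592484 kt, so 95.7 × 0.592484 = 56.7 kt.

56.7 kt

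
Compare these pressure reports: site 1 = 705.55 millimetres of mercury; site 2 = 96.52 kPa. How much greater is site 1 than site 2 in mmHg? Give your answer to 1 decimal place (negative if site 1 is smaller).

site 2: 96.52 kPa = 723.959 mmHg.
Difference: 705.550 − 723.959 = -18.4 mmHg.

-18.4 mmHg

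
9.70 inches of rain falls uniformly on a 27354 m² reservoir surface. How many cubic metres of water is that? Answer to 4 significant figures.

Depth: 9.70 in × 25.4 = 246.38 mm.
1 mm over 1 m² is 1 L, so volume = 246.38 × 27354 = 6739478.5 L = 6739 m³.

6739 cubic metres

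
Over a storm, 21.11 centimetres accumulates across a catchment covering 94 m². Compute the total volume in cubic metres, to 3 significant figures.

Depth: 21.11 cm × 10 = 211.1 mm.
1 mm over 1 m² is 1 L, so volume = 211.1 × 94 = 19843.4 L = 19.8 m³.

19.8 cubic metres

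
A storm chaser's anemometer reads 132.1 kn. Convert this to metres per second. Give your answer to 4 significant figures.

67.96 m/s

1 kt = 0.514444 m/s, so 132.1 × 0.514444 = 67.96 m/s.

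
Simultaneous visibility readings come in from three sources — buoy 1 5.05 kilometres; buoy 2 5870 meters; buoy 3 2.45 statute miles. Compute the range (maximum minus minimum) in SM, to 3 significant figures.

buoy 1: 5.05 km = 3.1379 SM.
buoy 2: 5870 m = 3.6474 SM.
Spread: 3.6474 − 2.4500 = 1.20 SM.

1.20 SM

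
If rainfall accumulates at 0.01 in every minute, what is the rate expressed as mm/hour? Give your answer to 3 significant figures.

0.01 in/minute × 25.4 mm/in × 60 minute/hour = 15.2 mm/hour.

15.2 mm/hour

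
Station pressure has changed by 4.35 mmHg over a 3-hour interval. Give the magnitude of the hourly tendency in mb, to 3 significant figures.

4.35 mmHg / 3 h × 1.33322 mb/mmHg = 1.93 mb/h.

1.93 mb per hour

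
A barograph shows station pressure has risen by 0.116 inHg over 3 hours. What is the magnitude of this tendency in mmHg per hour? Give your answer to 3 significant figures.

0.982 mmHg per hour

0.116 inHg / 3 h × 25.4 mmHg/inHg = 0.982 mmHg/h.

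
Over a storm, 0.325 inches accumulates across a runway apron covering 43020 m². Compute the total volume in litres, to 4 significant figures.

Depth: 0.325 in × 25.4 = 8.255 mm.
1 mm over 1 m² is 1 L, so volume = 8.255 × 43020 = 355130.1 L ≈ 355100 L.

355100 litres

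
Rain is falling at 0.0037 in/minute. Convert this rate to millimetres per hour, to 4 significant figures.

0.0037 in/minute × 25.4 mm/in × 60 minute/hour = 5.639 mm/hour.

5.639 mm/hour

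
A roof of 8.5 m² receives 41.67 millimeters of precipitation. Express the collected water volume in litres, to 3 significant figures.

354 litres

1 mm over 1 m² is 1 L, so volume = 41.67 × 8.5 = 354.195 L ≈ 354 L.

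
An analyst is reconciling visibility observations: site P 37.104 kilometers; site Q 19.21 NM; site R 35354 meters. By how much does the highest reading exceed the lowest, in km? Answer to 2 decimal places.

site Q: 19.21 nmi = 35.5769 km.
site R: 35354 m = 35.3540 km.
Spread: 37.1040 − 35.3540 = 1.75 km.

1.75 km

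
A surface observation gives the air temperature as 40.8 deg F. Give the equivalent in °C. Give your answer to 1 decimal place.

4.9 °C

°C = (°F − 32) × 5/9 = (40.8 − 32) / 1.8 = 4.9 °C.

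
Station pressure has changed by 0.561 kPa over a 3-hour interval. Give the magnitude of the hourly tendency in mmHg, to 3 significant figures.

0.561 kPa / 3 h × 7.50062 mmHg/kPa = 1.40 mmHg/h.

1.40 mmHg per hour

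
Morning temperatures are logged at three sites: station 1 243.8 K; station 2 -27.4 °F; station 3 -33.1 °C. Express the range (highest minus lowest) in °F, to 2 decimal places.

station 1: 243.8 K = -29.350 °C.
station 2: -27.4 °F = -33.000 °C.
Spread: (-29.350) − (-33.100) = 3.750 °C = 6.75 °F.

6.75 °F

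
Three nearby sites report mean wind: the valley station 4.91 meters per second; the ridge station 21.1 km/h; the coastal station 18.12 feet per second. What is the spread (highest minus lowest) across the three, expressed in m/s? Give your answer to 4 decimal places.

0.9511 m/s

the ridge station: 21.1 km/h = 5.861111 m/s.
the coastal station: 18.12 ft/s = 5.522976 m/s.
Spread: 5.861111 − 4.910000 = 0.9511 m/s.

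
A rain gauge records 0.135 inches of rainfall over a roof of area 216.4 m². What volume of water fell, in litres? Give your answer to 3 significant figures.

Depth: 0.135 in × 25.4 = 3.429 mm.
1 mm over 1 m² is 1 L, so volume = 3.429 × 216.4 = 742.0356 L ≈ 742 L.

742 litres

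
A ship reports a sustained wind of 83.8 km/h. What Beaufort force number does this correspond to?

83.8 km/h = 23.3 m/s, which is Beaufort 9 (strong gale, 20.8–24.4 m/s).

Beaufort force 9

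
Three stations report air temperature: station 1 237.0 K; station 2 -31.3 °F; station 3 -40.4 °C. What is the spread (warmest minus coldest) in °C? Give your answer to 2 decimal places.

station 1: 237.0 K = -36.150 °C.
station 2: -31.3 °F = -35.167 °C.
Spread: (-35.167) − (-40.400) = 5.233 °C.

5.23 °C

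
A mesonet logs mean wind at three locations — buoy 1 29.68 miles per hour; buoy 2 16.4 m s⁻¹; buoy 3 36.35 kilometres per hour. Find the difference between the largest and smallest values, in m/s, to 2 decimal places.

buoy 1: 29.68 mph = 13.2681 m/s.
buoy 3: 36.35 km/h = 10.0972 m/s.
Spread: 16.4000 − 10.0972 = 6.30 m/s.

6.30 m/s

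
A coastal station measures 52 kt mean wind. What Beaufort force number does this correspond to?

52 kt lies in the Beaufort 10 band (storm, 48–55 kt).

Beaufort force 10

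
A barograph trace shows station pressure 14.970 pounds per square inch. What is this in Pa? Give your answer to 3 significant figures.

103000 Pa

1 psi = 6894.76 Pa, so 14.970 × 6894.76 = 103000 Pa.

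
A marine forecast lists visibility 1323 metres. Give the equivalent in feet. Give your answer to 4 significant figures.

1 m = 3.28084 ft, so 1323 × 3.28084 = 4341 ft.

4341 ft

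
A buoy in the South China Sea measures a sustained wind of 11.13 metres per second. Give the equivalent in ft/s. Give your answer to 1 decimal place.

36.5 ft/s

1 m/s = 3.28084 ft/s, so 11.13 × 3.28084 = 36.5 ft/s.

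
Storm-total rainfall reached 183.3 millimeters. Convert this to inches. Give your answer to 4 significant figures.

7.217 in

1 mm = 0.0393701 in, so 183.3 × 0.0393701 = 7.217 in.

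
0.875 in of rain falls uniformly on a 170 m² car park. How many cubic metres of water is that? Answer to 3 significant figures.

Depth: 0.875 in × 25.4 = 22.225 mm.
1 mm over 1 m² is 1 L, so volume = 22.225 × 170 = 3778.25 L = 3.78 m³.

3.78 cubic metres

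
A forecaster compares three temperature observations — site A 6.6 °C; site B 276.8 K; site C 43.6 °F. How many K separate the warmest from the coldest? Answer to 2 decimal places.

2.95 K

site B: 276.8 K = 3.650 °C.
site C: 43.6 °F = 6.444 °C.
Spread: 6.600 − 3.650 = 2.950 °C.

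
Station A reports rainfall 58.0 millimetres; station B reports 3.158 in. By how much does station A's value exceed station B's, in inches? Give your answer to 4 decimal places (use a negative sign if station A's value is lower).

-0.8745 in

station A: 58.0 mm = 2.283465 in.
Difference: 2.283465 − 3.158000 = -0.8745 in.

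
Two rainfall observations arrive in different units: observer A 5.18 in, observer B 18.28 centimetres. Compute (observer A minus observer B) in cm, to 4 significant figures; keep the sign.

-5.123 cm

observer A: 5.18 in = 13.15720 cm.
Difference: 13.15720 − 18.28000 = -5.123 cm.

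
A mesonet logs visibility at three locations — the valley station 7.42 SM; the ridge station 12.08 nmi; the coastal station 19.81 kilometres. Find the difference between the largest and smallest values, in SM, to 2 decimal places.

6.48 SM

the ridge station: 12.08 nmi = 13.9014 SM.
the coastal station: 19.81 km = 12.3094 SM.
Spread: 13.9014 − 7.4200 = 6.48 SM.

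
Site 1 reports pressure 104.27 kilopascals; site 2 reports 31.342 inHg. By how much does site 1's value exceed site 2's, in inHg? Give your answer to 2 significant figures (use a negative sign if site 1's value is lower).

site 1: 104.27 kPa = 30.7909 inHg.
Difference: 30.7909 − 31.3420 = -0.55 inHg.

-0.55 inHg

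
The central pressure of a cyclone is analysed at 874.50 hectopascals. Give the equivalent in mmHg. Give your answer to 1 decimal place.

655.9 mmHg

1 hPa = 0.750062 mmHg, so 874.50 × 0.750062 = 655.9 mmHg.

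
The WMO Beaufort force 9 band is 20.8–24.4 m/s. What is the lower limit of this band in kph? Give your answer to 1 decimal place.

20.8–24.4 m/s × 3.6 = 74.9–87.8 km/h.

74.9 km/h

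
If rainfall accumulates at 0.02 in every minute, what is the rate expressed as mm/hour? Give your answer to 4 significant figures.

0.02 in/minute × 25.4 mm/in × 60 minute/hour = 30.48 mm/hour.

30.48 mm/hour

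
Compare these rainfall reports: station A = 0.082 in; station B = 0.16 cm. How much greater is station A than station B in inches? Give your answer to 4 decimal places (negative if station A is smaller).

station B: 0.16 cm = 0.062992 in.
Difference: 0.082000 − 0.062992 = 0.0190 in.

0.0190 in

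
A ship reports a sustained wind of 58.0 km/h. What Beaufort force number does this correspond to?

Beaufort force 7

58.0 km/h = 16.1 m/s, which is Beaufort 7 (near gale, 13.9–17.1 m/s).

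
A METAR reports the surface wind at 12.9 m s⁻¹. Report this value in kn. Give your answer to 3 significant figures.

1 m/s = 1.94384 kt, so 12.9 × 1.94384 = 25.1 kt.

25.1 kt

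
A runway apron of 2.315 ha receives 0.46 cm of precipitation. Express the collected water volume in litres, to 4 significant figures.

106500 litres

Depth: 0.46 cm × 10 = 4.6 mm.
Area: 2.315 ha = 23150 m².
1 mm over 1 m² is 1 L, so volume = 4.6 × 23150 = 106490 L ≈ 106500 L.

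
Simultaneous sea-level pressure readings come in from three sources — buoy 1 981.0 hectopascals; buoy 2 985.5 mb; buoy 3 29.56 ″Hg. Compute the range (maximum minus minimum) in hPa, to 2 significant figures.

20 hPa

buoy 2: 985.5 mb = 985.50 hPa.
buoy 3: 29.56 inHg = 1001.02 hPa.
Spread: 1001.02 − 981.00 = 20 hPa.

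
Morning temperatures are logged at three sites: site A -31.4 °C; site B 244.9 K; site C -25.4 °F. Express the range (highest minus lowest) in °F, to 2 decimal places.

site B: 244.9 K = -28.250 °C.
site C: -25.4 °F = -31.889 °C.
Spread: (-28.250) − (-31.889) = 3.639 °C = 6.55 °F.

6.55 °F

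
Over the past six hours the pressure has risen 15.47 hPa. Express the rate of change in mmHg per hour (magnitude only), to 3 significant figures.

15.47 hPa / 6 h × 0.750062 mmHg/hPa = 1.93 mmHg/h.

1.93 mmHg per hour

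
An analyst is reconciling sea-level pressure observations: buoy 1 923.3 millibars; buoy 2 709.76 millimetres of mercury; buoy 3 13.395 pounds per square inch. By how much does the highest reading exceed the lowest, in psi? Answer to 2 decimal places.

0.33 psi

buoy 1: 923.3 mb = 13.3913 psi.
buoy 2: 709.76 mmHg = 13.7245 psi.
Spread: 13.7245 − 13.3913 = 0.33 psi.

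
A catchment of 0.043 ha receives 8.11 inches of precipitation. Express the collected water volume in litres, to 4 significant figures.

88580 litres

Depth: 8.11 in × 25.4 = 205.994 mm.
Area: 0.043 ha = 430 m².
1 mm over 1 m² is 1 L, so volume = 205.994 × 430 = 88577.42 L ≈ 88580 L.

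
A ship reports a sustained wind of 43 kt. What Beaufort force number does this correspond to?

43 kt lies in the Beaufort 9 band (strong gale, 41–47 kt).

Beaufort force 9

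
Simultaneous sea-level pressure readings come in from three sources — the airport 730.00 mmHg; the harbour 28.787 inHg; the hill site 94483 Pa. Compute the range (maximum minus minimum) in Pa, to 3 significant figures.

the airport: 730.00 mmHg = 97325.34 Pa.
the harbour: 28.787 inHg = 97483.98 Pa.
Spread: 97483.98 − 94483.00 = 3000 Pa.

3000 Pa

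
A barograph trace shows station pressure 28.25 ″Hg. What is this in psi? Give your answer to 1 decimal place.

1 inHg = 0.491154 psi, so 28.25 × 0.491154 = 13.9 psi.

13.9 psi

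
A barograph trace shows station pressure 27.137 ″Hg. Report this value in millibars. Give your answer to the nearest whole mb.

919 mb

1 inHg = 33.8639 mb, so 27.137 × 33.8639 = 919 mb.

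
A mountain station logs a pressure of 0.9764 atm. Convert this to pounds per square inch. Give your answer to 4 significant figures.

14.35 psi

1 atm = 14.6959 psi, so 0.9764 × 14.6959 = 14.35 psi.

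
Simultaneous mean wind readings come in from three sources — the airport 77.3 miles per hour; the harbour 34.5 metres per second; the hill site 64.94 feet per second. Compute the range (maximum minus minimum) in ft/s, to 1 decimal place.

48.4 ft/s

the airport: 77.3 mph = 113.373 ft/s.
the harbour: 34.5 m/s = 113.189 ft/s.
Spread: 113.373 − 64.940 = 48.4 ft/s.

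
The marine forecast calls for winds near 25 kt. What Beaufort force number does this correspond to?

25 kt lies in the Beaufort 6 band (strong breeze, 22–27 kt).

Beaufort force 6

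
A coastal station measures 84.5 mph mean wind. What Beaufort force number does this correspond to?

Beaufort force 12

84.5 mph = 37.8 m/s, which is Beaufort 12 (hurricane force, ≥32.7 m/s).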